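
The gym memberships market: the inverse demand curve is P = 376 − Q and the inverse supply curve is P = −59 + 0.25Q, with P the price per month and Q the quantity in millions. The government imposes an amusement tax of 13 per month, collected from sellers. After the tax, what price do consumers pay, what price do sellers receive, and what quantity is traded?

Consumers pay 38.4; sellers receive 25.4; quantity = 337.6.

Rewrite in direct form: Qd = 376 − P and Qs = 4P + 236.
Without the tax, 376 − P = 4P + 236 gives 5P = 140, so P* = 28 and Q* = 348.
With the tax collected from sellers, supply shifts: Qs = 4(P − 13) + 236.
New equilibrium: consumers pay 38.4, sellers receive 25.4, Q = 337.6. (Wedge: Pb − Ps = 13.)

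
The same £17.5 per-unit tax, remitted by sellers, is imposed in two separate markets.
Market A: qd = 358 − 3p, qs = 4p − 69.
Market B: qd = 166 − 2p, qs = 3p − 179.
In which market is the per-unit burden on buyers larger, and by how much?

Market B, by £0.5.

Market A: pre-tax p* = £61, q* = 175; post-tax q = 145; per-unit burden on buyers = £10.
Market B: pre-tax p* = £69, q* = 28; post-tax q = 7; per-unit burden on buyers = £10.5.
Difference: £10 vs £10.5 → market B is larger by £0.5.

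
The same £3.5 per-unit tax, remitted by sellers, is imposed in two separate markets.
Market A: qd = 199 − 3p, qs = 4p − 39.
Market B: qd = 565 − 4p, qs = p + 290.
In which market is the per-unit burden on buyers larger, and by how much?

Market A, by £1.3.

Market A: pre-tax p* = £34, q* = 97; post-tax q = 91; per-unit burden on buyers = £2.
Market B: pre-tax p* = £55, q* = 345; post-tax q = 342.2; per-unit burden on buyers = £0.7.
Difference: £2 vs £0.7 → market A is larger by £1.3.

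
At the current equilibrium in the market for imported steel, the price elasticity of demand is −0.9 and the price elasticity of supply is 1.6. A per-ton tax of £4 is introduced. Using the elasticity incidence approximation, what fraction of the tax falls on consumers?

Incidence ratio: consumers' share ≈ εs / (εs + |εd|) = 1.6 / (1.6 + 0.9) = 0.64.
Supply is the more elastic side, so consumers bear the larger share.

Consumers' share ≈ 0.64.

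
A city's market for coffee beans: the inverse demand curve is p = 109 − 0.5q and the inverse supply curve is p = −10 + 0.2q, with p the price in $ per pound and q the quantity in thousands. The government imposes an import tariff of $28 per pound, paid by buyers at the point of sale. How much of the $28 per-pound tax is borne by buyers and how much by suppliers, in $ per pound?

Rewrite in direct form: qd = 218 − 2p and qs = 5p + 50.
Without the tax, 218 − 2p = 5p + 50 gives 7p = 168, so p* = $24 and q* = 170.
With the tax collected from buyers, demand (in seller-price terms) shifts: qd = 218 − 2(p + 28).
Solving gives q = 130 with buyers paying $44 and suppliers receiving $16 (the $28 wedge).
Burden on buyers: $20; on suppliers: $8. (They sum to $28.)

Buyers bear $20 per pound; suppliers bear $8 per pound.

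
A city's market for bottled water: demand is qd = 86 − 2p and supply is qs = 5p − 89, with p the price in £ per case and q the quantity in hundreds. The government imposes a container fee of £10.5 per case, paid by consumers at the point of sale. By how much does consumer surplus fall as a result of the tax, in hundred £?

Consumer surplus falls by £213.75 hundred.

Before the tax: set 86 − 2p = 5p − 89 → p* = £25, q* = 36.
With the tax collected from consumers, demand (in seller-price terms) shifts: qd = 86 − 2(p + 10.5).
New equilibrium: consumers pay £32.5, producers receive £22, q = 21. (Wedge: pb − ps = 10.5.)
ΔCS is the trapezoid between Q = 21 and Q = 36 of height £7.5: ½ · (36 + 21) · 7.5 = £213.75.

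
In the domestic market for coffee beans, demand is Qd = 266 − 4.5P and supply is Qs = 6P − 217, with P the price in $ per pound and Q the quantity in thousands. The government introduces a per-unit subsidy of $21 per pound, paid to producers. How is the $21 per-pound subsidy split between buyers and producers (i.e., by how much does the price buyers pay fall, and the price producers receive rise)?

Buyers gain $12 per pound; producers gain $9 per pound.

Before the subsidy: set 266 − 4.5P = 6P − 217 → P* = $46, Q* = 59.
With a per-unit subsidy paid to producers, each receives P + 21 per unit sold, so supply becomes Qs = 6(P + 21) − 217.
Solving gives Q = 113 with buyers paying $34 and producers receiving $55 (the $21 wedge).
Gain to buyers: $12; to producers: $9. (They sum to $21.)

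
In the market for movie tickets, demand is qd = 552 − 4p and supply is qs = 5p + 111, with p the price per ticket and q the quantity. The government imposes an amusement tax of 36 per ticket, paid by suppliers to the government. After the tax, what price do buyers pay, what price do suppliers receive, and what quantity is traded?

Buyers pay 69; suppliers receive 33; quantity = 276.

Without the tax, 552 − 4p = 5p + 111 gives 9p = 441, so p* = 49 and q* = 356.
With the tax collected from suppliers, supply shifts: qs = 5(p − 36) + 111.
Solving gives q = 276 with buyers paying 69 and suppliers receiving 33 (the 36 wedge).
The less price-elastic side of the market bears the larger share of a per-unit tax.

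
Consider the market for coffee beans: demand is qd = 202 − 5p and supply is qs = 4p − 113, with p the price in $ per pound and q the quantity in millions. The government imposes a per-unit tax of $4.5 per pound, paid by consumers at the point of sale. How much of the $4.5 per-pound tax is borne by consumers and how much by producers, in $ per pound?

Consumers bear $2 per pound; producers bear $2.5 per pound.

Without the tax, 202 − 5p = 4p − 113 gives 9p = 315, so p* = $35 and q* = 27.
With the tax collected from consumers, demand (in seller-price terms) shifts: qd = 202 − 5(p + 4.5).
New equilibrium: consumers pay $37, producers receive $32.5, q = 17. (Wedge: pb − ps = 4.5.)
Burden on consumers: $2; on producers: $2.5. (They sum to $4.5.)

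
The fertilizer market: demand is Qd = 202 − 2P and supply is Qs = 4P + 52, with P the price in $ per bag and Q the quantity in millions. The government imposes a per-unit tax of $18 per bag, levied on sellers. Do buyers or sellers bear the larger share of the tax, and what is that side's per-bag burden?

Without the tax, 202 − 2P = 4P + 52 gives 6P = 150, so P* = $25 and Q* = 152.
With the tax collected from sellers, supply shifts: Qs = 4(P − 18) + 52.
Solving gives Q = 128 with buyers paying $37 and sellers receiving $19 (the $18 wedge).
Per-bag burden: buyers $12, sellers $6.
Buyers take the larger share because demand is less price-elastic here (demand slope 2 vs supply slope 4).
The less price-elastic side of the market bears the larger share of a per-unit tax.

Buyers bear the larger share: $12 per bag.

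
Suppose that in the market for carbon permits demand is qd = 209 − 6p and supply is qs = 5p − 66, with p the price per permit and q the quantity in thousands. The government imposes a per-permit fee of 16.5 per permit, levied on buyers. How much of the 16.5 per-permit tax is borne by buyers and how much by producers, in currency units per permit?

Buyers bear 7.5 per permit; producers bear 9 per permit.

Before the tax: set 209 − 6p = 5p − 66 → p* = 25, q* = 59.
With the tax collected from buyers, demand (in seller-price terms) shifts: qd = 209 − 6(p + 16.5).
Solving gives q = 14 with buyers paying 32.5 and producers receiving 16 (the 16.5 wedge).
Burden on buyers: 7.5; on producers: 9. (They sum to 16.5.)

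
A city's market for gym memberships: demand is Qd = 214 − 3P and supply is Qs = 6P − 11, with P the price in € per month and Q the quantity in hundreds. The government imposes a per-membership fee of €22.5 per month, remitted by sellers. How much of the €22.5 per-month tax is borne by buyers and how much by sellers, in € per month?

Buyers bear €15 per month; sellers bear €7.5 per month.

Without the tax, 214 − 3P = 6P − 11 gives 9P = 225, so P* = €25 and Q* = 139.
With the tax collected from sellers, supply shifts: Qs = 6(P − 22.5) − 11.
Solving gives Q = 94 with buyers paying €40 and sellers receiving €17.5 (the €22.5 wedge).
Burden on buyers: €15; on sellers: €7.5. (They sum to €22.5.)
The less price-elastic side of the market bears the larger share of a per-unit tax.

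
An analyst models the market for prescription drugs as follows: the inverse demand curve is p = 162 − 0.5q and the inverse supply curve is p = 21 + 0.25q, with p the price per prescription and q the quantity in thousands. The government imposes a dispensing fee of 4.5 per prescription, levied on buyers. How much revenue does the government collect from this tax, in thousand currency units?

Inverting to q(p) form: qd = 324 − 2p; qs = 4p − 84.
Without the tax, 324 − 2p = 4p − 84 gives 6p = 408, so p* = 68 and q* = 188.
With the tax collected from buyers, demand (in seller-price terms) shifts: qd = 324 − 2(p + 4.5).
Solving gives q = 182 with buyers paying 71 and sellers receiving 66.5 (the 4.5 wedge).
Revenue = t · Q = 4.5 · 182 = 819.

Tax revenue = 819 thousand.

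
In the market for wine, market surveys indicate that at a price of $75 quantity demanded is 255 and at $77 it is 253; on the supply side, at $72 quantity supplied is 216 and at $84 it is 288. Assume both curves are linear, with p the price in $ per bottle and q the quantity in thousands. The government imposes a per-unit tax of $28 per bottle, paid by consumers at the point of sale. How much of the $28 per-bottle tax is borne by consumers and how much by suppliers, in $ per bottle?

Demand slope: (253 − 255)/(77 − 75) = -1, so qd = 330 − p.
Supply slope: (288 − 216)/(84 − 72) = 6, so qs = 6p − 216.
Without the tax, 330 − p = 6p − 216 gives 7p = 546, so p* = $78 and q* = 252.
With the tax collected from consumers, demand (in seller-price terms) shifts: qd = 330 − (p + 28).
New equilibrium: consumers pay $102, suppliers receive $74, q = 228. (Wedge: pb − ps = 28.)
Burden on consumers: $24; on suppliers: $4. (They sum to $28.)

Consumers bear $24 per bottle; suppliers bear $4 per bottle.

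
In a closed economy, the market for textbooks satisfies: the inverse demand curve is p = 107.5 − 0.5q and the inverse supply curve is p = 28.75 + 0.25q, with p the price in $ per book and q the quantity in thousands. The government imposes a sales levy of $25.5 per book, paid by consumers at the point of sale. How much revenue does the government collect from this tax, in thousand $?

Tax revenue = $1810.5 thousand.

Inverting to q(p) form: qd = 215 − 2p; qs = 4p − 115.
Without the tax, 215 − 2p = 4p − 115 gives 6p = 330, so p* = $55 and q* = 105.
With the tax collected from consumers, demand (in seller-price terms) shifts: qd = 215 − 2(p + 25.5).
Solving gives q = 71 with consumers paying $72 and producers receiving $46.5 (the $25.5 wedge).
Revenue = t · Q = 25.5 · 71 = $1810.5.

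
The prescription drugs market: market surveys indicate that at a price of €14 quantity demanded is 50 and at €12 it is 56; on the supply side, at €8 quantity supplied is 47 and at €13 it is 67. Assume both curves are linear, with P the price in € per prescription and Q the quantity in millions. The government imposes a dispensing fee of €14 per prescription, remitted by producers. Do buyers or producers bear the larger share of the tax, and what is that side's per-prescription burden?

Demand slope: (56 − 50)/(12 − 14) = -3, so Qd = 92 − 3P.
Supply slope: (67 − 47)/(13 − 8) = 4, so Qs = 4P + 15.
Without the tax, 92 − 3P = 4P + 15 gives 7P = 77, so P* = €11 and Q* = 59.
With the tax collected from producers, supply shifts: Qs = 4(P − 14) + 15.
Solving gives Q = 35 with buyers paying €19 and producers receiving €5 (the €14 wedge).
Per-prescription burden: buyers €8, producers €6.
Buyers take the larger share because demand is less price-elastic here (demand slope 3 vs supply slope 4).

Buyers bear the larger share: €8 per prescription.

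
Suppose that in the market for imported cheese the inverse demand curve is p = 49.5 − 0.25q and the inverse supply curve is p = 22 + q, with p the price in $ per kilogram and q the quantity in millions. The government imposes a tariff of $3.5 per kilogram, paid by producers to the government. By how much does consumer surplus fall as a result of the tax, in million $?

Rewrite in direct form: qd = 198 − 4p and qs = p − 22.
Without the tax, 198 − 4p = p − 22 gives 5p = 220, so p* = $44 and q* = 22.
With the tax collected from producers, supply shifts: qs = (p − 3.5) − 22.
Solving gives q = 19.2 with buyers paying $44.7 and producers receiving $41.2 (the $3.5 wedge).
ΔCS is the trapezoid between Q = 19.2 and Q = 22 of height $0.7: ½ · (22 + 19.2) · 0.7 = $14.42.

Consumer surplus falls by $14.42 million.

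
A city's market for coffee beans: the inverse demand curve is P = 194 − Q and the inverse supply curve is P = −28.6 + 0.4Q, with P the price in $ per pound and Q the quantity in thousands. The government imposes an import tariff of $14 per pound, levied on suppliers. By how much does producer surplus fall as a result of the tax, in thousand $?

Rewrite in direct form: Qd = 194 − P and Qs = 2.5P + 71.5.
Before the tax: set 194 − P = 2.5P + 71.5 → P* = $35, Q* = 159.
With the tax collected from suppliers, supply shifts: Qs = 2.5(P − 14) + 71.5.
Solving gives Q = 149 with buyers paying $45 and suppliers receiving $31 (the $14 wedge).
ΔPS is the trapezoid between Q = 149 and Q = 159 of height $4: ½ · (159 + 149) · 4 = $616.

Producer surplus falls by $616 thousand.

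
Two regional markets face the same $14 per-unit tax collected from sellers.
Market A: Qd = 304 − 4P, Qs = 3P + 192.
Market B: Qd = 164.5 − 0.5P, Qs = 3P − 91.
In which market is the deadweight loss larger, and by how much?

Market A: pre-tax P* = $16, Q* = 240; post-tax Q = 216; deadweight loss = $168.
Market B: pre-tax P* = $73, Q* = 128; post-tax Q = 122; deadweight loss = $42.
Difference: $168 vs $42 → market A is larger by $126.

Market A, by $126.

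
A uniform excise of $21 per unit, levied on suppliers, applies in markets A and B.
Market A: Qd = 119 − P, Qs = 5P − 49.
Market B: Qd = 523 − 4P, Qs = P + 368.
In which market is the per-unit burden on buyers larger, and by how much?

Market A, by $13.3.

Market A: pre-tax P* = $28, Q* = 91; post-tax Q = 73.5; per-unit burden on buyers = $17.5.
Market B: pre-tax P* = $31, Q* = 399; post-tax Q = 382.2; per-unit burden on buyers = $4.2.
Difference: $17.5 vs $4.2 → market A is larger by $13.3.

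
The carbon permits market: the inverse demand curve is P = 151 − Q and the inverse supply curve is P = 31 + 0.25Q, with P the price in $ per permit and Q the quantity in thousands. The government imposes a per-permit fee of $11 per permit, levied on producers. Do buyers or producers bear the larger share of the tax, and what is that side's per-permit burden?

Buyers bear the larger share: $8.8 per permit.

Rewrite in direct form: Qd = 151 − P and Qs = 4P − 124.
Without the tax, 151 − P = 4P − 124 gives 5P = 275, so P* = $55 and Q* = 96.
With the tax collected from producers, supply shifts: Qs = 4(P − 11) − 124.
New equilibrium: buyers pay $63.8, producers receive $52.8, Q = 87.2. (Wedge: Pb − Ps = 11.)
Per-permit burden: buyers $8.8, producers $2.2.
Buyers take the larger share because demand is less price-elastic here (demand slope 1 vs supply slope 4).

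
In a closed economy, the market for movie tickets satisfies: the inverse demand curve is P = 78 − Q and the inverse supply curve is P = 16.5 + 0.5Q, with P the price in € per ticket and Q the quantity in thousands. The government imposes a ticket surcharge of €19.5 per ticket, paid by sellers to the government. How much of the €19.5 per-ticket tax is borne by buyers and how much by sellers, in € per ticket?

Inverting to Q(P) form: Qd = 78 − P; Qs = 2P − 33.
Without the tax, 78 − P = 2P − 33 gives 3P = 111, so P* = €37 and Q* = 41.
With the tax collected from sellers, supply shifts: Qs = 2(P − 19.5) − 33.
Solving gives Q = 28 with buyers paying €50 and sellers receiving €30.5 (the €19.5 wedge).
Burden on buyers: €13; on sellers: €6.5. (They sum to €19.5.)

Buyers bear €13 per ticket; sellers bear €6.5 per ticket.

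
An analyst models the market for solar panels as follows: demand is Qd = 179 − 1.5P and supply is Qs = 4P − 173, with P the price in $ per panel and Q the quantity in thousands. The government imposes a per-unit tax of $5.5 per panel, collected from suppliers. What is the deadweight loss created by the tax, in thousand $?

Deadweight loss = $16.5 thousand.

Before the tax: set 179 − 1.5P = 4P − 173 → P* = $64, Q* = 83.
With the tax collected from suppliers, supply shifts: Qs = 4(P − 5.5) − 173.
Solving gives Q = 77 with buyers paying $68 and suppliers receiving $62.5 (the $5.5 wedge).
Quantity falls by |ΔQ| = |83 − 77| = 6.
DWL = ½ · t · |ΔQ| = ½ · 5.5 · 6 = $16.5.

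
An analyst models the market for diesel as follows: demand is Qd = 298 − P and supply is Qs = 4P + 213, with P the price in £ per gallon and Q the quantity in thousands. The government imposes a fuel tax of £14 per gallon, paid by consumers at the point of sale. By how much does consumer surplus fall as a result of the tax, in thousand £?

Consumer surplus falls by £3084.48 thousand.

Without the tax, 298 − P = 4P + 213 gives 5P = 85, so P* = £17 and Q* = 281.
With the tax collected from consumers, demand (in seller-price terms) shifts: Qd = 298 − (P + 14).
Solving gives Q = 269.8 with consumers paying £28.2 and sellers receiving £14.2 (the £14 wedge).
ΔCS is the trapezoid between Q = 269.8 and Q = 281 of height £11.2: ½ · (281 + 269.8) · 11.2 = £3084.48.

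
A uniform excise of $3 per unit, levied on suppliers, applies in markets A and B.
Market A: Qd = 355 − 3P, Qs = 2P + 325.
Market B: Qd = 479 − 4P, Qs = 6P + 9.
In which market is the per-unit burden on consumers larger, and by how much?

Market B, by $0.6.

Market A: pre-tax P* = $6, Q* = 337; post-tax Q = 333.4; per-unit burden on consumers = $1.2.
Market B: pre-tax P* = $47, Q* = 291; post-tax Q = 283.8; per-unit burden on consumers = $1.8.
Difference: $1.2 vs $1.8 → market B is larger by $0.6.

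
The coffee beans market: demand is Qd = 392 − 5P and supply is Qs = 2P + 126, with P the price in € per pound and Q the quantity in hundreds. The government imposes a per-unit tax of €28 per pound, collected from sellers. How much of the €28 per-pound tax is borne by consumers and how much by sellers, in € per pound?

Consumers bear €8 per pound; sellers bear €20 per pound.

Without the tax, 392 − 5P = 2P + 126 gives 7P = 266, so P* = €38 and Q* = 202.
With the tax collected from sellers, supply shifts: Qs = 2(P − 28) + 126.
Solving gives Q = 162 with consumers paying €46 and sellers receiving €18 (the €28 wedge).
Burden on consumers: €8; on sellers: €20. (They sum to €28.)
The less price-elastic side of the market bears the larger share of a per-unit tax.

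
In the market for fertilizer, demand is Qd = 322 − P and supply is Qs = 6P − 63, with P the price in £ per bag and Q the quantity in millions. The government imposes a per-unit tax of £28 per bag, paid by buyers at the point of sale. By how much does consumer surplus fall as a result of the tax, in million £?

Without the tax, 322 − P = 6P − 63 gives 7P = 385, so P* = £55 and Q* = 267.
With the tax collected from buyers, demand (in seller-price terms) shifts: Qd = 322 − (P + 28).
Solving gives Q = 243 with buyers paying £79 and sellers receiving £51 (the £28 wedge).
ΔCS is the trapezoid between Q = 243 and Q = 267 of height £24: ½ · (267 + 243) · 24 = £6120.

Consumer surplus falls by £6120 million.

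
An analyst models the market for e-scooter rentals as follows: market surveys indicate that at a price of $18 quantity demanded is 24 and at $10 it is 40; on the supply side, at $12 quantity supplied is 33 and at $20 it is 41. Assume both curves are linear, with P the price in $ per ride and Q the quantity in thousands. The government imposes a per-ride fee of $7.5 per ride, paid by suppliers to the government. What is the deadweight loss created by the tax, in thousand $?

Demand slope: (40 − 24)/(10 − 18) = -2, so Qd = 60 − 2P.
Supply slope: (41 − 33)/(20 − 12) = 1, so Qs = P + 21.
Without the tax, 60 − 2P = P + 21 gives 3P = 39, so P* = $13 and Q* = 34.
With the tax collected from suppliers, supply shifts: Qs = (P − 7.5) + 21.
Solving gives Q = 29 with consumers paying $15.5 and suppliers receiving $8 (the $7.5 wedge).
Quantity falls by |ΔQ| = |34 − 29| = 5.
DWL = ½ · t · |ΔQ| = ½ · 7.5 · 5 = $18.75.

Deadweight loss = $18.75 thousand.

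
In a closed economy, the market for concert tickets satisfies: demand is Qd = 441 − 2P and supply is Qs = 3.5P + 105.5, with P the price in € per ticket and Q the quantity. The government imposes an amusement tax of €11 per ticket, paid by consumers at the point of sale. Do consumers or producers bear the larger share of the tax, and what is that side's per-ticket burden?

Consumers bear the larger share: €7 per ticket.

Before the tax: set 441 − 2P = 3.5P + 105.5 → P* = €61, Q* = 319.
With the tax collected from consumers, demand (in seller-price terms) shifts: Qd = 441 − 2(P + 11).
New equilibrium: consumers pay €68, producers receive €57, Q = 305. (Wedge: Pb − Ps = 11.)
Per-ticket burden: consumers €7, producers €4.
Consumers take the larger share because demand is less price-elastic here (demand slope 2 vs supply slope 3.5).
The less price-elastic side of the market bears the larger share of a per-unit tax.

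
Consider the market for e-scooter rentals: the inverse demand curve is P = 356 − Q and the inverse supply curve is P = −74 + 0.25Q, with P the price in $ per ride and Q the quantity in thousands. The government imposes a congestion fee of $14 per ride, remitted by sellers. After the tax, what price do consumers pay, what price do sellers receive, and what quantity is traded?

Inverting to Q(P) form: Qd = 356 − P; Qs = 4P + 296.
Without the tax, 356 − P = 4P + 296 gives 5P = 60, so P* = $12 and Q* = 344.
With the tax collected from sellers, supply shifts: Qs = 4(P − 14) + 296.
New equilibrium: consumers pay $23.2, sellers receive $9.2, Q = 332.8. (Wedge: Pb − Ps = 14.)
The less price-elastic side of the market bears the larger share of a per-unit tax.

Consumers pay $23.2; sellers receive $9.2; quantity = 332.8.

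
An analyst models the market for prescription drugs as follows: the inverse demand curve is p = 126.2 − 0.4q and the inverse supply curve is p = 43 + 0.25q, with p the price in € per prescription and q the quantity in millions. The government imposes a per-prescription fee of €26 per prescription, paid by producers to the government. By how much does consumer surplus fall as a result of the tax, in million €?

Consumer surplus falls by €1728 million.

Inverting to q(p) form: qd = 315.5 − 2.5p; qs = 4p − 172.
Before the tax: set 315.5 − 2.5p = 4p − 172 → p* = €75, q* = 128.
With the tax collected from producers, supply shifts: qs = 4(p − 26) − 172.
Solving gives q = 88 with consumers paying €91 and producers receiving €65 (the €26 wedge).
ΔCS is the trapezoid between Q = 88 and Q = 128 of height €16: ½ · (128 + 88) · 16 = €1728.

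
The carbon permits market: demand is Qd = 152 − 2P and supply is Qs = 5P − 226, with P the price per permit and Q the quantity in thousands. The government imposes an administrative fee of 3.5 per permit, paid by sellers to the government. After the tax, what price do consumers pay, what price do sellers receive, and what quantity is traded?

Consumers pay 56.5; sellers receive 53; quantity = 39.

Before the tax: set 152 − 2P = 5P − 226 → P* = 54, Q* = 44.
With the tax collected from sellers, supply shifts: Qs = 5(P − 3.5) − 226.
New equilibrium: consumers pay 56.5, sellers receive 53, Q = 39. (Wedge: Pb − Ps = 3.5.)
The less price-elastic side of the market bears the larger share of a per-unit tax.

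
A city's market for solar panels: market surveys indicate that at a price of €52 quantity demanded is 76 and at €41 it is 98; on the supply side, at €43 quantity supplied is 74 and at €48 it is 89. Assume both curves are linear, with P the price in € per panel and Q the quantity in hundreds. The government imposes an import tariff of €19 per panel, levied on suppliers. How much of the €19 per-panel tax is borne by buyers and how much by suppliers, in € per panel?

Demand slope: (98 − 76)/(41 − 52) = -2, so Qd = 180 − 2P.
Supply slope: (89 − 74)/(48 − 43) = 3, so Qs = 3P − 55.
Before the tax: set 180 − 2P = 3P − 55 → P* = €47, Q* = 86.
With the tax collected from suppliers, supply shifts: Qs = 3(P − 19) − 55.
Solving gives Q = 63.2 with buyers paying €58.4 and suppliers receiving €39.4 (the €19 wedge).
Burden on buyers: €11.4; on suppliers: €7.6. (They sum to €19.)
The less price-elastic side of the market bears the larger share of a per-unit tax.

Buyers bear €11.4 per panel; suppliers bear €7.6 per panel.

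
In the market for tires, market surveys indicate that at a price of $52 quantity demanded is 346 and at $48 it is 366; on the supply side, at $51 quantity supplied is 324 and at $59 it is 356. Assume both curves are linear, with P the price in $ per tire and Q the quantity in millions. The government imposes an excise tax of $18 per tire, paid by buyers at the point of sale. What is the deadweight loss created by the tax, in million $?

Deadweight loss = $360 million.

Demand slope: (366 − 346)/(48 − 52) = -5, so Qd = 606 − 5P.
Supply slope: (356 − 324)/(59 − 51) = 4, so Qs = 4P + 120.
Before the tax: set 606 − 5P = 4P + 120 → P* = $54, Q* = 336.
With the tax collected from buyers, demand (in seller-price terms) shifts: Qd = 606 − 5(P + 18).
Solving gives Q = 296 with buyers paying $62 and sellers receiving $44 (the $18 wedge).
Quantity falls by |ΔQ| = |336 − 296| = 40.
DWL = ½ · t · |ΔQ| = ½ · 18 · 40 = $360.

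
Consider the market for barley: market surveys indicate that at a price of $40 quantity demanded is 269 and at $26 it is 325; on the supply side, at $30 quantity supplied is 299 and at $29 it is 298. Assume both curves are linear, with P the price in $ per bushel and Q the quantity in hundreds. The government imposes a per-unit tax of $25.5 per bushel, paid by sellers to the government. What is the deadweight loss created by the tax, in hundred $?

Deadweight loss = $260.1 hundred.

Demand slope: (325 − 269)/(26 − 40) = -4, so Qd = 429 − 4P.
Supply slope: (298 − 299)/(29 − 30) = 1, so Qs = P + 269.
Before the tax: set 429 − 4P = P + 269 → P* = $32, Q* = 301.
With the tax collected from sellers, supply shifts: Qs = (P − 25.5) + 269.
Solving gives Q = 280.6 with consumers paying $37.1 and sellers receiving $11.6 (the $25.5 wedge).
Quantity falls by |ΔQ| = |301 − 280.6| = 20.4.
DWL = ½ · t · |ΔQ| = ½ · 25.5 · 20.4 = $260.1.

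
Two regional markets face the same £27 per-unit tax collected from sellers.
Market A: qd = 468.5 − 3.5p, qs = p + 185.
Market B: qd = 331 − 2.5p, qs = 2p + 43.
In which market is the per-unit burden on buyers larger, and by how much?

Market A: pre-tax p* = £63, q* = 248; post-tax q = 227; per-unit burden on buyers = £6.
Market B: pre-tax p* = £64, q* = 171; post-tax q = 141; per-unit burden on buyers = £12.
Difference: £6 vs £12 → market B is larger by £6.

Market B, by £6.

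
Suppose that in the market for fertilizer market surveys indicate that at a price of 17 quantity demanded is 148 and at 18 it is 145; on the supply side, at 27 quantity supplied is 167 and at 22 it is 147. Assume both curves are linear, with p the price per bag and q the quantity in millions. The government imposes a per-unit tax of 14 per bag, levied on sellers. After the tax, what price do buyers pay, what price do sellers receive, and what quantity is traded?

Buyers pay 28; sellers receive 14; quantity = 115.

Demand slope: (145 − 148)/(18 − 17) = -3, so qd = 199 − 3p.
Supply slope: (147 − 167)/(22 − 27) = 4, so qs = 4p + 59.
Without the tax, 199 − 3p = 4p + 59 gives 7p = 140, so p* = 20 and q* = 139.
With the tax collected from sellers, supply shifts: qs = 4(p − 14) + 59.
New equilibrium: buyers pay 28, sellers receive 14, q = 115. (Wedge: pb − ps = 14.)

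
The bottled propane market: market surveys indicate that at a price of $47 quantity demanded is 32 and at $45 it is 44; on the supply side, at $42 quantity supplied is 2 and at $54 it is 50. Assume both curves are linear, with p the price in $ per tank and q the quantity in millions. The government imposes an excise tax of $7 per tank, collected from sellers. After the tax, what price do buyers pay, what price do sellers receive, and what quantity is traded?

Demand slope: (44 − 32)/(45 − 47) = -6, so qd = 314 − 6p.
Supply slope: (50 − 2)/(54 − 42) = 4, so qs = 4p − 166.
Before the tax: set 314 − 6p = 4p − 166 → p* = $48, q* = 26.
With the tax collected from sellers, supply shifts: qs = 4(p − 7) − 166.
New equilibrium: buyers pay $50.8, sellers receive $43.8, q = 9.2. (Wedge: pb − ps = 7.)
The less price-elastic side of the market bears the larger share of a per-unit tax.

Buyers pay $50.8; sellers receive $43.8; quantity = 9.2.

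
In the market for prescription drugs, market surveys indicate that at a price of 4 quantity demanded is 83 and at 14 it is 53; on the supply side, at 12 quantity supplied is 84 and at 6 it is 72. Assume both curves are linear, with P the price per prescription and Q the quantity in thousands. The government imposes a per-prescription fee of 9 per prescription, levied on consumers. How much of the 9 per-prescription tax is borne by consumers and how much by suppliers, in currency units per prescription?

Consumers bear 3.6 per prescription; suppliers bear 5.4 per prescription.

Demand slope: (53 − 83)/(14 − 4) = -3, so Qd = 95 − 3P.
Supply slope: (72 − 84)/(6 − 12) = 2, so Qs = 2P + 60.
Before the tax: set 95 − 3P = 2P + 60 → P* = 7, Q* = 74.
With the tax collected from consumers, demand (in seller-price terms) shifts: Qd = 95 − 3(P + 9).
New equilibrium: consumers pay 10.6, suppliers receive 1.6, Q = 63.2. (Wedge: Pb − Ps = 9.)
Burden on consumers: 3.6; on suppliers: 5.4. (They sum to 9.)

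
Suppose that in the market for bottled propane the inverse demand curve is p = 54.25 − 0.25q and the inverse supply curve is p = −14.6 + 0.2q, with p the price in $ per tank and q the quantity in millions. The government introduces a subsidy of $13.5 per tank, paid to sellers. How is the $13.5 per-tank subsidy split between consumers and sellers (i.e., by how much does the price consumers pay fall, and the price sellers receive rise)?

Consumers gain $7.5 per tank; sellers gain $6 per tank.

Rewrite in direct form: qd = 217 − 4p and qs = 5p + 73.
Without the subsidy, 217 − 4p = 5p + 73 gives 9p = 144, so p* = $16 and q* = 153.
With a per-unit subsidy paid to sellers, each receives p + 13.5 per unit sold, so supply becomes qs = 5(p + 13.5) + 73.
Solving gives q = 183 with consumers paying $8.5 and sellers receiving $22 (the $13.5 wedge).
Gain to consumers: $7.5; to sellers: $6. (They sum to $13.5.)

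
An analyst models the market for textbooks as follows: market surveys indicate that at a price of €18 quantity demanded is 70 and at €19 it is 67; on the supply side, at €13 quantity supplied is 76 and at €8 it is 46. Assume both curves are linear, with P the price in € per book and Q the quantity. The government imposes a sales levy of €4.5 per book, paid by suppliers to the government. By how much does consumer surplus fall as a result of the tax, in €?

Consumer surplus falls by €232.5.

Demand slope: (67 − 70)/(19 − 18) = -3, so Qd = 124 − 3P.
Supply slope: (46 − 76)/(8 − 13) = 6, so Qs = 6P − 2.
Without the tax, 124 − 3P = 6P − 2 gives 9P = 126, so P* = €14 and Q* = 82.
With the tax collected from suppliers, supply shifts: Qs = 6(P − 4.5) − 2.
New equilibrium: buyers pay €17, suppliers receive €12.5, Q = 73. (Wedge: Pb − Ps = 4.5.)
ΔCS is the trapezoid between Q = 73 and Q = 82 of height €3: ½ · (82 + 73) · 3 = €232.5.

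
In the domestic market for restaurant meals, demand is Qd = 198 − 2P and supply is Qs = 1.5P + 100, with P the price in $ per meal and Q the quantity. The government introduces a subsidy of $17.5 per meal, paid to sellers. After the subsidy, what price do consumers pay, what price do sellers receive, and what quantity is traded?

Consumers pay $20.5; sellers receive $38; quantity = 157.

Without the subsidy, 198 − 2P = 1.5P + 100 gives 3.5P = 98, so P* = $28 and Q* = 142.
With a per-unit subsidy paid to sellers, each receives P + 17.5 per unit sold, so supply becomes Qs = 1.5(P + 17.5) + 100.
Solving gives Q = 157 with consumers paying $20.5 and sellers receiving $38 (the $17.5 wedge).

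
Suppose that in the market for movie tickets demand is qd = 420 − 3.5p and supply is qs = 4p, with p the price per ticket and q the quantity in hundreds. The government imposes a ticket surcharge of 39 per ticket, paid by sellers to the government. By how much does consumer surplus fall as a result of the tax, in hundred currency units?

Consumer surplus falls by 3902.08 hundred.

Without the tax, 420 − 3.5p = 4p gives 7.5p = 420, so p* = 56 and q* = 224.
With the tax collected from sellers, supply shifts: qs = 4(p − 39).
New equilibrium: buyers pay 76.8, sellers receive 37.8, q = 151.2. (Wedge: pb − ps = 39.)
ΔCS is the trapezoid between Q = 151.2 and Q = 224 of height 20.8: ½ · (224 + 151.2) · 20.8 = 3902.08.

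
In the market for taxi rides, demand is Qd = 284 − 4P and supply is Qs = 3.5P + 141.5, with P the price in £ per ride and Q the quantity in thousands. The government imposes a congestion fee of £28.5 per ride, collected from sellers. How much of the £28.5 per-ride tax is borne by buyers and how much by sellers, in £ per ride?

Without the tax, 284 − 4P = 3.5P + 141.5 gives 7.5P = 142.5, so P* = £19 and Q* = 208.
With the tax collected from sellers, supply shifts: Qs = 3.5(P − 28.5) + 141.5.
Solving gives Q = 154.8 with buyers paying £32.3 and sellers receiving £3.8 (the £28.5 wedge).
Burden on buyers: £13.3; on sellers: £15.2. (They sum to £28.5.)
The less price-elastic side of the market bears the larger share of a per-unit tax.

Buyers bear £13.3 per ride; sellers bear £15.2 per ride.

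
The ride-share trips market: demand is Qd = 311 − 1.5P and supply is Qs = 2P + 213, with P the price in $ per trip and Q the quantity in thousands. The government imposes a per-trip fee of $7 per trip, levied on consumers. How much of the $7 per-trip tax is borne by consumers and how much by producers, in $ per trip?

Consumers bear $4 per trip; producers bear $3 per trip.

Before the tax: set 311 − 1.5P = 2P + 213 → P* = $28, Q* = 269.
With the tax collected from consumers, demand (in seller-price terms) shifts: Qd = 311 − 1.5(P + 7).
Solving gives Q = 263 with consumers paying $32 and producers receiving $25 (the $7 wedge).
Burden on consumers: $4; on producers: $3. (They sum to $7.)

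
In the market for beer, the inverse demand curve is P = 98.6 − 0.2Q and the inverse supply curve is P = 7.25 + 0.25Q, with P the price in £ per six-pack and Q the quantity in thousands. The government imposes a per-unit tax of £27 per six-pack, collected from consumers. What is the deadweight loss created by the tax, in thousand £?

Rewrite in direct form: Qd = 493 − 5P and Qs = 4P − 29.
Without the tax, 493 − 5P = 4P − 29 gives 9P = 522, so P* = £58 and Q* = 203.
With the tax collected from consumers, demand (in seller-price terms) shifts: Qd = 493 − 5(P + 27).
Solving gives Q = 143 with consumers paying £70 and sellers receiving £43 (the £27 wedge).
Quantity falls by |ΔQ| = |203 − 143| = 60.
DWL = ½ · t · |ΔQ| = ½ · 27 · 60 = £810.

Deadweight loss = £810 thousand.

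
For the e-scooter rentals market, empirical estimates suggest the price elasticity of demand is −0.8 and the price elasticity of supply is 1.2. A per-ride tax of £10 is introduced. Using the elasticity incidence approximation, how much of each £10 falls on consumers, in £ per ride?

Incidence ratio: consumers' share ≈ εs / (εs + |εd|) = 1.2 / (1.2 + 0.8) = 0.6.
So consumers bear ≈ 0.6 × £10 = £6; producers bear £4.

Consumers bear ≈ £6 per ride.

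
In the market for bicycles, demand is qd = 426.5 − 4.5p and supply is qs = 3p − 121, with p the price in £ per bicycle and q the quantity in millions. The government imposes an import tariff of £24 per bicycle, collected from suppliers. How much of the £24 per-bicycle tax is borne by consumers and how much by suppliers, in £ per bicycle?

Consumers bear £9.6 per bicycle; suppliers bear £14.4 per bicycle.

Before the tax: set 426.5 − 4.5p = 3p − 121 → p* = £73, q* = 98.
With the tax collected from suppliers, supply shifts: qs = 3(p − 24) − 121.
Solving gives q = 54.8 with consumers paying £82.6 and suppliers receiving £58.6 (the £24 wedge).
Burden on consumers: £9.6; on suppliers: £14.4. (They sum to £24.)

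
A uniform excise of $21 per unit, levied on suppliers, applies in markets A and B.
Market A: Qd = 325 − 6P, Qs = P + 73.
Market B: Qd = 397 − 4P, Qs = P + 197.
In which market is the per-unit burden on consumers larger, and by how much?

Market B, by $1.2.

Market A: pre-tax P* = $36, Q* = 109; post-tax Q = 91; per-unit burden on consumers = $3.
Market B: pre-tax P* = $40, Q* = 237; post-tax Q = 220.2; per-unit burden on consumers = $4.2.
Difference: $3 vs $4.2 → market B is larger by $1.2.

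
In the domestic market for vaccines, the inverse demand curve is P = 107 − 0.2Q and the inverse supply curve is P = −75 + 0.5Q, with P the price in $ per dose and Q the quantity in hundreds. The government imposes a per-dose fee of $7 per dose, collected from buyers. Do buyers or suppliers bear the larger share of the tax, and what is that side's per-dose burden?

Suppliers bear the larger share: $5 per dose.

Inverting to Q(P) form: Qd = 535 − 5P; Qs = 2P + 150.
Without the tax, 535 − 5P = 2P + 150 gives 7P = 385, so P* = $55 and Q* = 260.
With the tax collected from buyers, demand (in seller-price terms) shifts: Qd = 535 − 5(P + 7).
Solving gives Q = 250 with buyers paying $57 and suppliers receiving $50 (the $7 wedge).
Per-dose burden: buyers $2, suppliers $5.
Suppliers take the larger share because supply is less price-elastic here (demand slope 5 vs supply slope 2).
The less price-elastic side of the market bears the larger share of a per-unit tax.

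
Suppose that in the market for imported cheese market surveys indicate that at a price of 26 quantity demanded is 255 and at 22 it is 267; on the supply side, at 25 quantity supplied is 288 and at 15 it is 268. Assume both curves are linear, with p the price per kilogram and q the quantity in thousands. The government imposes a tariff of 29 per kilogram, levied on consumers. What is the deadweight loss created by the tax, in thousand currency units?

Deadweight loss = 504.6 thousand.

Demand slope: (267 − 255)/(22 − 26) = -3, so qd = 333 − 3p.
Supply slope: (268 − 288)/(15 − 25) = 2, so qs = 2p + 238.
Before the tax: set 333 − 3p = 2p + 238 → p* = 19, q* = 276.
With the tax collected from consumers, demand (in seller-price terms) shifts: qd = 333 − 3(p + 29).
New equilibrium: consumers pay 30.6, suppliers receive 1.6, q = 241.2. (Wedge: pb − ps = 29.)
Quantity falls by |ΔQ| = |276 − 241.2| = 34.8.
DWL = ½ · t · |ΔQ| = ½ · 29 · 34.8 = 504.6.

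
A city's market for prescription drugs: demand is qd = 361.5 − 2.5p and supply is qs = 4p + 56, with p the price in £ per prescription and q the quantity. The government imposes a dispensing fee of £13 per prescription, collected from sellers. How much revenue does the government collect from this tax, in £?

Without the tax, 361.5 − 2.5p = 4p + 56 gives 6.5p = 305.5, so p* = £47 and q* = 244.
With the tax collected from sellers, supply shifts: qs = 4(p − 13) + 56.
New equilibrium: buyers pay £55, sellers receive £42, q = 224. (Wedge: pb − ps = 13.)
Revenue = t · Q = 13 · 224 = £2912.

Tax revenue = £2912.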